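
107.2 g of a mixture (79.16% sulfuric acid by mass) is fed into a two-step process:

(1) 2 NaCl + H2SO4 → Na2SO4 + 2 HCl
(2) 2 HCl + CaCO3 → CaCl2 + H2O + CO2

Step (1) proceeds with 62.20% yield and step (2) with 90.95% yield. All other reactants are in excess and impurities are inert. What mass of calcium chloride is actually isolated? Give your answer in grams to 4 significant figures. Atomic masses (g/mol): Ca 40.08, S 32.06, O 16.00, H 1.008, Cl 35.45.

Pure H2SO4 = 107.2 × 0.7916 = 84.860 g.
M(H2SO4) = 2(1.008) + 32.06 + 4(16.00) = 98.076 g/mol.
M(CaCl2) = 40.08 + 2(35.45) = 110.98 g/mol.
n(H2SO4) = 84.860 / 98.076 = 0.86524 mol.
Step 1 (H2SO4:HCl = 1:2): theoretical n(HCl) = 1.7305 mol; at 62.20% yield, n(HCl) = 1.0764 mol.
Step 2 (HCl:CaCl2 = 2:1): theoretical n(CaCl2) = 0.53818 mol, so theoretical mass = 0.53818 × 110.98 = 59.727 g.
At 90.95% yield, actual mass of CaCl2 = 59.727 × 0.9095 = 54.322 g.

54.32 g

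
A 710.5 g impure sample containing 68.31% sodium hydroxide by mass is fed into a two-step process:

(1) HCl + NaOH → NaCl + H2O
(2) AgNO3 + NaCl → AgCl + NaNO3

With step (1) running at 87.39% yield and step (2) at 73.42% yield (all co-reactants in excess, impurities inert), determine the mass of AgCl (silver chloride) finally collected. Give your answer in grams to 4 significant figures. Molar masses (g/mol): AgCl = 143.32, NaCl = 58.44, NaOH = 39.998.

Pure NaOH = 710.5 × 0.6831 = 485.34 g.
n(NaOH) = 485.34 / 39.998 = 12.134 mol.
Step 1 (NaOH:NaCl = 1:1): theoretical n(NaCl) = 12.134 mol; at 87.39% yield, n(NaCl) = 10.604 mol.
Step 2 (NaCl:AgCl = 1:1): theoretical n(AgCl) = 10.604 mol, so theoretical mass = 10.604 × 143.32 = 1519.8 g.
At 73.42% yield, actual mass of AgCl = 1519.8 × 0.7342 = 1115.8 g.

1116 g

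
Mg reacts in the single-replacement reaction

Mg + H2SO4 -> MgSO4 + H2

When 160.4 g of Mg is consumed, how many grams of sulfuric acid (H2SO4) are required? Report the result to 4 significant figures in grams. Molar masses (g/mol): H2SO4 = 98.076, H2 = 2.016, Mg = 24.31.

n(Mg) = 160.40 g / 24.31 g/mol = 6.5981 mol.
From the equation the Mg:H2SO4 mole ratio is 1:1, so n(H2SO4) = 6.5981 × 1/1 = 6.5981 mol.
Mass of H2SO4 = 6.5981 mol × 98.076 g/mol = 647.12 g.

647.1 g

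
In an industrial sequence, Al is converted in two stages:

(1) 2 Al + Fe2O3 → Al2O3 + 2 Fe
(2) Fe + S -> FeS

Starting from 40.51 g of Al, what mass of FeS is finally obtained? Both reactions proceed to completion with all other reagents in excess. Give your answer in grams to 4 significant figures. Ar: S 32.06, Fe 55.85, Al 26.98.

132.0 g

M(Al) = 26.98 g/mol.
M(FeS) = 55.85 + 32.06 = 87.91 g/mol.
n(Al) = 40.510 / 26.98 = 1.5015 mol.
Step 1 gives a 2:2 ratio of Al to Fe, so n(Fe) = 1.5015 mol.
In step 2 the Fe:FeS ratio is 1:1, so n(FeS) = 1.5015 mol.
Mass of FeS = 1.5015 × 87.91 = 132.00 g.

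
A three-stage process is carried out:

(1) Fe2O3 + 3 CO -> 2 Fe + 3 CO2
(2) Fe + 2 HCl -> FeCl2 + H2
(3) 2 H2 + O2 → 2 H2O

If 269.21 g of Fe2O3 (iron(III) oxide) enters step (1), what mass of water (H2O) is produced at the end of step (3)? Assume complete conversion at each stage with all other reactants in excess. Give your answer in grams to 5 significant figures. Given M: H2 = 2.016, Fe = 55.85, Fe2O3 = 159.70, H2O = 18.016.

60.740 g

n(Fe2O3) = 269.21 / 159.70 = 1.68572 mol.
Reaction (1): Fe2O3→Fe ratio 1:2 ⇒ n(Fe) = 3.37145 mol.
Reaction (2): Fe→H2 ratio 1:1 ⇒ n(H2) = 3.37145 mol.
Reaction (3): H2→H2O ratio 2:2 ⇒ n(H2O) = 3.37145 mol.
Mass of H2O = 3.37145 × 18.016 = 60.7400 g.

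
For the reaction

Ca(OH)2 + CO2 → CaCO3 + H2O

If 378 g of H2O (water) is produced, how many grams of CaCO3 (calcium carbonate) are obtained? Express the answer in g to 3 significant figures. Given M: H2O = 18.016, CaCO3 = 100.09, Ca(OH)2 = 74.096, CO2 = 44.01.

2100 g

n(H2O) = 378.0 g / 18.016 g/mol = 20.98 mol.
From the equation the H2O:CaCO3 mole ratio is 1:1, so n(CaCO3) = 20.98 × 1/1 = 20.98 mol.
Mass of CaCO3 = 20.98 mol × 100.09 g/mol = 2100 g.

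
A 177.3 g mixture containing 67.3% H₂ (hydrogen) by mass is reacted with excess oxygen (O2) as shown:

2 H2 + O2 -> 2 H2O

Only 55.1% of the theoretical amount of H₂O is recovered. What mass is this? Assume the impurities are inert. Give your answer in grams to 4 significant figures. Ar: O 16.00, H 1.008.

Pure H2 available = 177.3 g × 0.673 = 119.32 g.
M(H2) = 2(1.008) = 2.016 g/mol.
M(H2O) = 2(1.008) + 16.00 = 18.016 g/mol.
n(H2) = 119.32 g / 2.016 g/mol = 59.188 mol.
From the equation the H2:H2O mole ratio is 2:2, so n(H2O) = 59.188 × 2/2 = 59.188 mol.
Mass of H2O = 59.188 mol × 18.016 g/mol = 1066.3 g.
Actual mass collected = 1066.3 g × 0.551 = 587.55 g.

587.5 g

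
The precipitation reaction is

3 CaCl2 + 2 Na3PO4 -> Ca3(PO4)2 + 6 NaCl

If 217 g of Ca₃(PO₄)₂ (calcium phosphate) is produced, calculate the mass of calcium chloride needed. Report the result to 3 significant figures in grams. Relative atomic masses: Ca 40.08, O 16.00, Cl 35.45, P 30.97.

M(Ca3(PO4)2) = 3(40.08) + 2(30.97) + 8(16.00) = 310.18 g/mol.
M(CaCl2) = 40.08 + 2(35.45) = 110.98 g/mol.
n(Ca3(PO4)2) = 217.0 g / 310.18 g/mol = 0.6996 mol.
From the equation the Ca3(PO4)2:CaCl2 mole ratio is 1:3, so n(CaCl2) = 0.6996 × 3/1 = 2.099 mol.
Mass of CaCl2 = 2.099 mol × 110.98 g/mol = 232.9 g.

233 g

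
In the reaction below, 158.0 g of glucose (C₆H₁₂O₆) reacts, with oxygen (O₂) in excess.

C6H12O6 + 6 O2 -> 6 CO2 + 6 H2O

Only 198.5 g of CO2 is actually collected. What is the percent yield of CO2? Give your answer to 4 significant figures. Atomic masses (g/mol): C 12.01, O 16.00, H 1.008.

M(C6H12O6) = 6(12.01) + 12(1.008) + 6(16.00) = 180.156 g/mol.
M(CO2) = 12.01 + 2(16.00) = 44.01 g/mol.
n(C6H12O6) = 158.00 g / 180.156 g/mol = 0.87702 mol.
From the equation the C6H12O6:CO2 mole ratio is 1:6, so n(CO2) = 0.87702 × 6/1 = 5.2621 mol.
Mass of CO2 = 5.2621 mol × 44.01 g/mol = 231.59 g.
This is the theoretical yield. Percent yield = 198.5 g / 231.59 g × 100% = 85.714%.

85.71 %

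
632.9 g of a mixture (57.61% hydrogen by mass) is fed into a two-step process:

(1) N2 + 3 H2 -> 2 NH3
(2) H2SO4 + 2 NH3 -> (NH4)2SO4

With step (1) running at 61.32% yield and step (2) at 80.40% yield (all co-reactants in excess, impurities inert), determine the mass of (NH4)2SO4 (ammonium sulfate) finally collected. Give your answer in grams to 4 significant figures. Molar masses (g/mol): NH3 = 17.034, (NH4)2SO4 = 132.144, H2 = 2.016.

Pure H2 = 632.9 × 0.5761 = 364.61 g.
n(H2) = 364.61 / 2.016 = 180.86 mol.
Step 1 (H2:NH3 = 3:2): theoretical n(NH3) = 120.57 mol; at 61.32% yield, n(NH3) = 73.936 mol.
Step 2 (NH3:(NH4)2SO4 = 2:1): theoretical n((NH4)2SO4) = 36.968 mol, so theoretical mass = 36.968 × 132.144 = 4885.1 g.
At 80.40% yield, actual mass of (NH4)2SO4 = 4885.1 × 0.8040 = 3927.6 g.

3928 g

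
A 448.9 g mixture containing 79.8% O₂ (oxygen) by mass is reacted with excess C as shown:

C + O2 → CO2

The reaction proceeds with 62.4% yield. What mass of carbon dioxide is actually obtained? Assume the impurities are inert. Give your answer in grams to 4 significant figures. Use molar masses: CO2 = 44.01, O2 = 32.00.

307.4 g

Pure O2 available = 448.9 g × 0.798 = 358.22 g.
n(O2) = 358.22 g / 32.00 g/mol = 11.194 mol.
From the equation the O2:CO2 mole ratio is 1:1, so n(CO2) = 11.194 × 1/1 = 11.194 mol.
Mass of CO2 = 11.194 mol × 44.01 g/mol = 492.67 g.
Actual mass collected = 492.67 g × 0.624 = 307.42 g.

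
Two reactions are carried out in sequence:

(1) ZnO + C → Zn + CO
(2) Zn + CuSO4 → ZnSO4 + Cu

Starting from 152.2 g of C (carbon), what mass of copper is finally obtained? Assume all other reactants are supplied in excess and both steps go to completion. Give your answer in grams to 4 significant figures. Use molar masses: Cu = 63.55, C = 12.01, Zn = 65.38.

805.4 g

n(C) = 152.20 / 12.01 = 12.673 mol.
Step 1 gives a 1:1 ratio of C to Zn, so n(Zn) = 12.673 mol.
In step 2 the Zn:Cu ratio is 1:1, so n(Cu) = 12.673 mol.
Mass of Cu = 12.673 × 63.55 = 805.35 g.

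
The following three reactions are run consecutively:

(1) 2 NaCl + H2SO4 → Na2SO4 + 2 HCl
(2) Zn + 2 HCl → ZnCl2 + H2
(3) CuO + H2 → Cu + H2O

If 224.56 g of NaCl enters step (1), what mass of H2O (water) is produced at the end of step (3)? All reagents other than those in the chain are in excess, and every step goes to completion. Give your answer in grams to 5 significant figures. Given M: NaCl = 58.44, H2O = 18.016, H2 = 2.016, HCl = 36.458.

n(NaCl) = 224.56 / 58.44 = 3.84257 mol.
Reaction (1): NaCl→HCl ratio 2:2 ⇒ n(HCl) = 3.84257 mol.
Reaction (2): HCl→H2 ratio 2:1 ⇒ n(H2) = 1.92129 mol.
Reaction (3): H2→H2O ratio 1:1 ⇒ n(H2O) = 1.92129 mol.
Mass of H2O = 1.92129 × 18.016 = 34.6139 g.

34.614 g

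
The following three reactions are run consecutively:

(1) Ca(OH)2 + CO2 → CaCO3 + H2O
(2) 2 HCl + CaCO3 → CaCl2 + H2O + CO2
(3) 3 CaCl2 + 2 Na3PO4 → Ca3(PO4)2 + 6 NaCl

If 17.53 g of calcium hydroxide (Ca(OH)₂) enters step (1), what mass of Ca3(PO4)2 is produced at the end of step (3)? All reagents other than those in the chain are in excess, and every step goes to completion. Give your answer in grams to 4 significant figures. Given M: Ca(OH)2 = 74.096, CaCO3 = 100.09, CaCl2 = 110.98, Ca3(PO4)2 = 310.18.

n(Ca(OH)2) = 17.53 / 74.096 = 0.23658 mol.
Reaction (1): Ca(OH)2→CaCO3 ratio 1:1 ⇒ n(CaCO3) = 0.23658 mol.
Reaction (2): CaCO3→CaCl2 ratio 1:1 ⇒ n(CaCl2) = 0.23658 mol.
Reaction (3): CaCl2→Ca3(PO4)2 ratio 3:1 ⇒ n(Ca3(PO4)2) = 0.078862 mol.
Mass of Ca3(PO4)2 = 0.078862 × 310.18 = 24.461 g.

24.46 g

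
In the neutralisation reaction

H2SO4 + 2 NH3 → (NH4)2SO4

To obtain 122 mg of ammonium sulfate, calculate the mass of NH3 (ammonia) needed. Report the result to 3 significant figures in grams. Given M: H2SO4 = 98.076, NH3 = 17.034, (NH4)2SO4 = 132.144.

0.0315 g

Convert: 122 mg = 0.1220 g.
n((NH4)2SO4) = 0.1220 g / 132.144 g/mol = 0.0009232 mol.
From the equation the (NH4)2SO4:NH3 mole ratio is 1:2, so n(NH3) = 0.0009232 × 2/1 = 0.001846 mol.
Mass of NH3 = 0.001846 mol × 17.034 g/mol = 0.03145 g.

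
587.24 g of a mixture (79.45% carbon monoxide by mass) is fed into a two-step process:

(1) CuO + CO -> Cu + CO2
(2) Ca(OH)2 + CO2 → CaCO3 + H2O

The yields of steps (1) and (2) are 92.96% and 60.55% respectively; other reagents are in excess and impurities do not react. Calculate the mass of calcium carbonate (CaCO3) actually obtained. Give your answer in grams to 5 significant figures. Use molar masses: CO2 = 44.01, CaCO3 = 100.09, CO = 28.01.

Pure CO = 587.24 × 0.7945 = 466.562 g.
n(CO) = 466.562 / 28.01 = 16.6570 mol.
Step 1 (CO:CO2 = 1:1): theoretical n(CO2) = 16.6570 mol; at 92.96% yield, n(CO2) = 15.4843 mol.
Step 2 (CO2:CaCO3 = 1:1): theoretical n(CaCO3) = 15.4843 mol, so theoretical mass = 15.4843 × 100.09 = 1549.83 g.
At 60.55% yield, actual mass of CaCO3 = 1549.83 × 0.6055 = 938.420 g.

938.42 g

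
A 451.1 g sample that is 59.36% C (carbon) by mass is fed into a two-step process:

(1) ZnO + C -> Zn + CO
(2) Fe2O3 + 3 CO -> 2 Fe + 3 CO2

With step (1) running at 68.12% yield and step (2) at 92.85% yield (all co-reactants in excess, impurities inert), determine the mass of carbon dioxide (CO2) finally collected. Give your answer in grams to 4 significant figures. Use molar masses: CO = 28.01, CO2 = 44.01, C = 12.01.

620.6 g

Pure C = 451.1 × 0.5936 = 267.77 g.
n(C) = 267.77 / 12.01 = 22.296 mol.
Step 1 (C:CO = 1:1): theoretical n(CO) = 22.296 mol; at 68.12% yield, n(CO) = 15.188 mol.
Step 2 (CO:CO2 = 3:3): theoretical n(CO2) = 15.188 mol, so theoretical mass = 15.188 × 44.01 = 668.42 g.
At 92.85% yield, actual mass of CO2 = 668.42 × 0.9285 = 620.63 g.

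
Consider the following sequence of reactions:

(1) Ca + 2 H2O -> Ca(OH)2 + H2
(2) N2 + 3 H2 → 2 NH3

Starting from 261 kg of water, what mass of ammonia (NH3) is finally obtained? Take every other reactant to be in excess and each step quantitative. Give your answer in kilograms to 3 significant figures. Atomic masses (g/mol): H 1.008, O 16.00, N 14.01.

82.3 kg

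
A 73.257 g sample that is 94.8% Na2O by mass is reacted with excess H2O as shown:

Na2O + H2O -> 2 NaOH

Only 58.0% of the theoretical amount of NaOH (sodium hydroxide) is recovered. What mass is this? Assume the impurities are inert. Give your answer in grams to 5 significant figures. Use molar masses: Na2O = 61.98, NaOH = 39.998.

51.988 g

Pure Na2O available = 73.257 g × 0.948 = 69.4476 g.
n(Na2O) = 69.4476 g / 61.98 g/mol = 1.12048 mol.
From the equation the Na2O:NaOH mole ratio is 1:2, so n(NaOH) = 1.12048 × 2/1 = 2.24097 mol.
Mass of NaOH = 2.24097 mol × 39.998 g/mol = 89.6343 g.
Actual mass collected = 89.6343 g × 0.580 = 51.9879 g.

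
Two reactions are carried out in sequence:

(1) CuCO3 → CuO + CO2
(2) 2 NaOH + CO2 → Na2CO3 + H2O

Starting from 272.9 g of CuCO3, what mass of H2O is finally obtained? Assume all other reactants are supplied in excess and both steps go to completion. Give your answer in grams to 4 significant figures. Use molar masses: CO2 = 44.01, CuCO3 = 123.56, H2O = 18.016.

39.79 g

n(CuCO3) = 272.90 / 123.56 = 2.2086 mol.
Step 1 gives a 1:1 ratio of CuCO3 to CO2, so n(CO2) = 2.2086 mol.
In step 2 the CO2:H2O ratio is 1:1, so n(H2O) = 2.2086 mol.
Mass of H2O = 2.2086 × 18.016 = 39.791 g.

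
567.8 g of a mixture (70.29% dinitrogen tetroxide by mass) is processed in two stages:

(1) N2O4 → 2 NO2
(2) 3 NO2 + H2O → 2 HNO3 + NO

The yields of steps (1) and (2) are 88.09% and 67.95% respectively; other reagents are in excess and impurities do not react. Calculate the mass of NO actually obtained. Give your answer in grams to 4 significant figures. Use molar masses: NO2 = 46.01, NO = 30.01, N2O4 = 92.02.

51.94 g

Pure N2O4 = 567.8 × 0.7029 = 399.11 g.
n(N2O4) = 399.11 / 92.02 = 4.3372 mol.
Step 1 (N2O4:NO2 = 1:2): theoretical n(NO2) = 8.6743 mol; at 88.09% yield, n(NO2) = 7.6412 mol.
Step 2 (NO2:NO = 3:1): theoretical n(NO) = 2.5471 mol, so theoretical mass = 2.5471 × 30.01 = 76.438 g.
At 67.95% yield, actual mass of NO = 76.438 × 0.6795 = 51.939 g.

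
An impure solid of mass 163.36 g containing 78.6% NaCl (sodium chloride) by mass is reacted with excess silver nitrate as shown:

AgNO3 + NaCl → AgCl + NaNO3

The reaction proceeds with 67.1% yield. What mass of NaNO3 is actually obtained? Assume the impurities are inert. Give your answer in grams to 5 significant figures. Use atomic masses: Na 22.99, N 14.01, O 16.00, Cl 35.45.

125.31 g

Pure NaCl available = 163.36 g × 0.786 = 128.401 g.
M(NaCl) = 22.99 + 35.45 = 58.44 g/mol.
M(NaNO3) = 22.99 + 14.01 + 3(16.00) = 85.00 g/mol.
n(NaCl) = 128.401 g / 58.44 g/mol = 2.19714 mol.
From the equation the NaCl:NaNO3 mole ratio is 1:1, so n(NaNO3) = 2.19714 × 1/1 = 2.19714 mol.
Mass of NaNO3 = 2.19714 mol × 85.00 g/mol = 186.757 g.
Actual mass collected = 186.757 g × 0.671 = 125.314 g.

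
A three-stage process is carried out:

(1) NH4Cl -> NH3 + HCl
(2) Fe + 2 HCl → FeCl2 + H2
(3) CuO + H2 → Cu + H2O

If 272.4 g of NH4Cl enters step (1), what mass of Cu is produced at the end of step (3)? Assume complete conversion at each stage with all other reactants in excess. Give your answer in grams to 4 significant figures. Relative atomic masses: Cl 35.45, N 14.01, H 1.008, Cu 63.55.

M(NH4Cl) = 14.01 + 4(1.008) + 35.45 = 53.492 g/mol.
M(Cu) = 63.55 g/mol.
n(NH4Cl) = 272.4 / 53.492 = 5.0924 mol.
Reaction (1): NH4Cl→HCl ratio 1:1 ⇒ n(HCl) = 5.0924 mol.
Reaction (2): HCl→H2 ratio 2:1 ⇒ n(H2) = 2.5462 mol.
Reaction (3): H2→Cu ratio 1:1 ⇒ n(Cu) = 2.5462 mol.
Mass of Cu = 2.5462 × 63.55 = 161.81 g.

161.8 g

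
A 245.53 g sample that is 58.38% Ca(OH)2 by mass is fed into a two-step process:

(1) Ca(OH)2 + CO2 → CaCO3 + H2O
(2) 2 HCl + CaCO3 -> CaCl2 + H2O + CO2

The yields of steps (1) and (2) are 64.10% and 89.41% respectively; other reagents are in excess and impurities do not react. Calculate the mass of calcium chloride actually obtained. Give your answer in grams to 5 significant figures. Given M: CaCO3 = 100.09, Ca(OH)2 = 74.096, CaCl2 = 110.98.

Pure Ca(OH)2 = 245.53 × 0.5838 = 143.340 g.
n(Ca(OH)2) = 143.340 / 74.096 = 1.93452 mol.
Step 1 (Ca(OH)2:CaCO3 = 1:1): theoretical n(CaCO3) = 1.93452 mol; at 64.10% yield, n(CaCO3) = 1.24003 mol.
Step 2 (CaCO3:CaCl2 = 1:1): theoretical n(CaCl2) = 1.24003 mol, so theoretical mass = 1.24003 × 110.98 = 137.618 g.
At 89.41% yield, actual mass of CaCl2 = 137.618 × 0.8941 = 123.045 g.

123.04 g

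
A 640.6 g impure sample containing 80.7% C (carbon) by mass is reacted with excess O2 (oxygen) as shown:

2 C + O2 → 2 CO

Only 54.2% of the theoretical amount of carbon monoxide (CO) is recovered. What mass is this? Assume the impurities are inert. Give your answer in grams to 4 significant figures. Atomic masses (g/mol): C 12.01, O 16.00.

653.5 g

Pure C available = 640.6 g × 0.807 = 516.96 g.
M(C) = 12.01 g/mol.
M(CO) = 12.01 + 16.00 = 28.01 g/mol.
n(C) = 516.96 g / 12.01 g/mol = 43.044 mol.
From the equation the C:CO mole ratio is 2:2, so n(CO) = 43.044 × 2/2 = 43.044 mol.
Mass of CO = 43.044 mol × 28.01 g/mol = 1205.7 g.
Actual mass collected = 1205.7 g × 0.542 = 653.48 g.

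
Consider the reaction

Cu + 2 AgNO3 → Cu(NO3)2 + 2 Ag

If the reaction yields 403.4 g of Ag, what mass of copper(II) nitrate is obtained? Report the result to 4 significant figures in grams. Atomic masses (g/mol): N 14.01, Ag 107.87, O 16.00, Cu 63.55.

350.7 g

M(Ag) = 107.87 g/mol.
M(Cu(NO3)2) = 63.55 + 2(14.01) + 6(16.00) = 187.57 g/mol.
n(Ag) = 403.40 g / 107.87 g/mol = 3.7397 mol.
From the equation the Ag:Cu(NO3)2 mole ratio is 2:1, so n(Cu(NO3)2) = 3.7397 × 1/2 = 1.8698 mol.
Mass of Cu(NO3)2 = 1.8698 mol × 187.57 g/mol = 350.73 g.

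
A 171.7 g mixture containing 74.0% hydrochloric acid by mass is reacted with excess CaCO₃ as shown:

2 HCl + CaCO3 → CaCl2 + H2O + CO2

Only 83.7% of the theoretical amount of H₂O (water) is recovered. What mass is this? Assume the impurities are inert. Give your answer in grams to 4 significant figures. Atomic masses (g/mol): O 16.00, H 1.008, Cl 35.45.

26.28 g

Pure HCl available = 171.7 g × 0.740 = 127.06 g.
M(HCl) = 1.008 + 35.45 = 36.458 g/mol.
M(H2O) = 2(1.008) + 16.00 = 18.016 g/mol.
n(HCl) = 127.06 g / 36.458 g/mol = 3.4851 mol.
From the equation the HCl:H2O mole ratio is 2:1, so n(H2O) = 3.4851 × 1/2 = 1.7425 mol.
Mass of H2O = 1.7425 mol × 18.016 g/mol = 31.393 g.
Actual mass collected = 31.393 g × 0.837 = 26.276 g.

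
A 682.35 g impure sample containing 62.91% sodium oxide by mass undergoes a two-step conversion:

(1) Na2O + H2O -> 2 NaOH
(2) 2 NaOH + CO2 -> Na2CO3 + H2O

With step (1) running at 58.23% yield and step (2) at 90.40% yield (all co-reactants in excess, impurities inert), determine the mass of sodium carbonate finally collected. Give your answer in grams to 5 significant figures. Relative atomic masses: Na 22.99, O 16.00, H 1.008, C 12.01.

Pure Na2O = 682.35 × 0.6291 = 429.266 g.
M(Na2O) = 2(22.99) + 16.00 = 61.98 g/mol.
M(Na2CO3) = 2(22.99) + 12.01 + 3(16.00) = 105.99 g/mol.
n(Na2O) = 429.266 / 61.98 = 6.92589 mol.
Step 1 (Na2O:NaOH = 1:2): theoretical n(NaOH) = 13.8518 mol; at 58.23% yield, n(NaOH) = 8.06589 mol.
Step 2 (NaOH:Na2CO3 = 2:1): theoretical n(Na2CO3) = 4.03294 mol, so theoretical mass = 4.03294 × 105.99 = 427.452 g.
At 90.40% yield, actual mass of Na2CO3 = 427.452 × 0.9040 = 386.416 g.

386.42 g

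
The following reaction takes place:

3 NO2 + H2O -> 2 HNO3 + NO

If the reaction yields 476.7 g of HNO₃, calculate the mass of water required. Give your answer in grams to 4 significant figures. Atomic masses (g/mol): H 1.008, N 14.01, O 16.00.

68.14 g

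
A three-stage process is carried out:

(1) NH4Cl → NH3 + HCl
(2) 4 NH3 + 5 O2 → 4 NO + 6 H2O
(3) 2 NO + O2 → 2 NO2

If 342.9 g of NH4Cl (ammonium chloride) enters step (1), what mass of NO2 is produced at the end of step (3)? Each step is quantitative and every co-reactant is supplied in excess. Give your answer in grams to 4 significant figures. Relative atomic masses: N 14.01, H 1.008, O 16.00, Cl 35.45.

294.9 g

M(NH4Cl) = 14.01 + 4(1.008) + 35.45 = 53.492 g/mol.
M(NO2) = 14.01 + 2(16.00) = 46.01 g/mol.
n(NH4Cl) = 342.9 / 53.492 = 6.4103 mol.
Reaction (1): NH4Cl→NH3 ratio 1:1 ⇒ n(NH3) = 6.4103 mol.
Reaction (2): NH3→NO ratio 4:4 ⇒ n(NO) = 6.4103 mol.
Reaction (3): NO→NO2 ratio 2:2 ⇒ n(NO2) = 6.4103 mol.
Mass of NO2 = 6.4103 × 46.01 = 294.94 g.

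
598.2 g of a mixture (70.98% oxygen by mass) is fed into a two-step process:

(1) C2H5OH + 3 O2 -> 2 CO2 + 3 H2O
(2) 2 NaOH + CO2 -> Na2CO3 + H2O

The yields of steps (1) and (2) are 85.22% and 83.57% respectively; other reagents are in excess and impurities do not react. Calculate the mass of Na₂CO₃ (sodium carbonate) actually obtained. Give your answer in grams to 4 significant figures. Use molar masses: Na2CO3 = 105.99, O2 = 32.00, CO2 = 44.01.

Pure O2 = 598.2 × 0.7098 = 424.60 g.
n(O2) = 424.60 / 32.00 = 13.269 mol.
Step 1 (O2:CO2 = 3:2): theoretical n(CO2) = 8.8459 mol; at 85.22% yield, n(CO2) = 7.5385 mol.
Step 2 (CO2:Na2CO3 = 1:1): theoretical n(Na2CO3) = 7.5385 mol, so theoretical mass = 7.5385 × 105.99 = 799.00 g.
At 83.57% yield, actual mass of Na2CO3 = 799.00 × 0.8357 = 667.73 g.

667.7 g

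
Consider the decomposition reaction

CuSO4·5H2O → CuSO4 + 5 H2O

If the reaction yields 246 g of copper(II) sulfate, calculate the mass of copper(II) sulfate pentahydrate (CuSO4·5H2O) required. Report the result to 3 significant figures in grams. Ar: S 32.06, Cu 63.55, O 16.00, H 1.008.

385 g

M(CuSO4) = 63.55 + 32.06 + 4(16.00) = 159.61 g/mol.
M(CuSO4·5H2O) = 63.55 + 32.06 + 9(16.00) + 10(1.008) = 249.69 g/mol.
n(CuSO4) = 246.0 g / 159.61 g/mol = 1.541 mol.
From the equation the CuSO4:CuSO4·5H2O mole ratio is 1:1, so n(CuSO4·5H2O) = 1.541 × 1/1 = 1.541 mol.
Mass of CuSO4·5H2O = 1.541 mol × 249.69 g/mol = 384.8 g.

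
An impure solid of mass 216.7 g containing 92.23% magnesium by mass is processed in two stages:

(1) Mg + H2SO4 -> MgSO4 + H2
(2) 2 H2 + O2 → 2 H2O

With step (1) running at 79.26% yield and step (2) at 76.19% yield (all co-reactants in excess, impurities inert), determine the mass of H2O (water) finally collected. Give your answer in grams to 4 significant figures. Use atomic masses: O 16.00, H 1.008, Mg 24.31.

89.45 g

Pure Mg = 216.7 × 0.9223 = 199.86 g.
M(Mg) = 24.31 g/mol.
M(H2O) = 2(1.008) + 16.00 = 18.016 g/mol.
n(Mg) = 199.86 / 24.31 = 8.2214 mol.
Step 1 (Mg:H2 = 1:1): theoretical n(H2) = 8.2214 mol; at 79.26% yield, n(H2) = 6.5163 mol.
Step 2 (H2:H2O = 2:2): theoretical n(H2O) = 6.5163 mol, so theoretical mass = 6.5163 × 18.016 = 117.40 g.
At 76.19% yield, actual mass of H2O = 117.40 × 0.7619 = 89.445 g.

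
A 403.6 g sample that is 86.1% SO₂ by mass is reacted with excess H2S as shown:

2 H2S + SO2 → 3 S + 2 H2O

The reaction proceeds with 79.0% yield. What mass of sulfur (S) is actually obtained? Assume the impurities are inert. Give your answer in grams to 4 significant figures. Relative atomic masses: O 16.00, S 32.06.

Pure SO2 available = 403.6 g × 0.861 = 347.50 g.
M(SO2) = 32.06 + 2(16.00) = 64.06 g/mol.
M(S) = 32.06 g/mol.
n(SO2) = 347.50 g / 64.06 g/mol = 5.4246 mol.
From the equation the SO2:S mole ratio is 1:3, so n(S) = 5.4246 × 3/1 = 16.274 mol.
Mass of S = 16.274 mol × 32.06 g/mol = 521.74 g.
Actual mass collected = 521.74 g × 0.790 = 412.17 g.

412.2 g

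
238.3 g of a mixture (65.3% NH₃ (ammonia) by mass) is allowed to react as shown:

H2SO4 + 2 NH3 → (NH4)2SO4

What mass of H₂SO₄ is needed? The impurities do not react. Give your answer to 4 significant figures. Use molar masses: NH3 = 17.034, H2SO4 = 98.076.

448.0 g

Mass of pure NH3 = 238.3 g × 0.653 = 155.61 g.
n(NH3) = 155.61 g / 17.034 g/mol = 9.1353 mol.
From the equation the NH3:H2SO4 mole ratio is 2:1, so n(H2SO4) = 9.1353 × 1/2 = 4.5676 mol.
Mass of H2SO4 = 4.5676 mol × 98.076 g/mol = 447.97 g.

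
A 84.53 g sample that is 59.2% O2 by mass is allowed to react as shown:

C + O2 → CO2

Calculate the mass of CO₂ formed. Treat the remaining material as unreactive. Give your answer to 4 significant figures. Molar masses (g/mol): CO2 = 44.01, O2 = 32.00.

Mass of pure O2 = 84.53 g × 0.592 = 50.042 g.
n(O2) = 50.042 g / 32.00 g/mol = 1.5638 mol.
From the equation the O2:CO2 mole ratio is 1:1, so n(CO2) = 1.5638 × 1/1 = 1.5638 mol.
Mass of CO2 = 1.5638 mol × 44.01 g/mol = 68.823 g.

68.82 g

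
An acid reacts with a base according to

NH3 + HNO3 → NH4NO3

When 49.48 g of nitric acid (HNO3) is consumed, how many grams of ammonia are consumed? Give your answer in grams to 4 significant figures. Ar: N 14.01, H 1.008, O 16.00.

M(HNO3) = 1.008 + 14.01 + 3(16.00) = 63.018 g/mol.
M(NH3) = 14.01 + 3(1.008) = 17.034 g/mol.
n(HNO3) = 49.480 g / 63.018 g/mol = 0.78517 mol.
From the equation the HNO3:NH3 mole ratio is 1:1, so n(NH3) = 0.78517 × 1/1 = 0.78517 mol.
Mass of NH3 = 0.78517 mol × 17.034 g/mol = 13.375 g.

13.37 g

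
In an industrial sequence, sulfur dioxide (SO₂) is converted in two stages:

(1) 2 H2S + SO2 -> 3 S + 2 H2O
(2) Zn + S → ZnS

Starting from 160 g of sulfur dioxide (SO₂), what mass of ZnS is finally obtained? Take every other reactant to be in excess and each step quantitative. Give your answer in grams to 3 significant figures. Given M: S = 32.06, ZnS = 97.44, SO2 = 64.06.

730 g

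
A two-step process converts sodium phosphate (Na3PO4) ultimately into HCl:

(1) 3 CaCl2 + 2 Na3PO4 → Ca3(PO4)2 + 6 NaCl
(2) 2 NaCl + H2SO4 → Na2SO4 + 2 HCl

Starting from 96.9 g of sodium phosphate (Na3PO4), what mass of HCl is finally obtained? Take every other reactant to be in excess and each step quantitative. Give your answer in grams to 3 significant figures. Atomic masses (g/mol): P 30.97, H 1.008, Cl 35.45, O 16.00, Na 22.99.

64.6 g

M(Na3PO4) = 3(22.99) + 30.97 + 4(16.00) = 163.94 g/mol.
M(HCl) = 1.008 + 35.45 = 36.458 g/mol.
n(Na3PO4) = 96.90 / 163.94 = 0.5911 mol.
Step 1 gives a 2:6 ratio of Na3PO4 to NaCl, so n(NaCl) = 1.773 mol.
In step 2 the NaCl:HCl ratio is 2:2, so n(HCl) = 1.773 mol.
Mass of HCl = 1.773 × 36.458 = 64.65 g.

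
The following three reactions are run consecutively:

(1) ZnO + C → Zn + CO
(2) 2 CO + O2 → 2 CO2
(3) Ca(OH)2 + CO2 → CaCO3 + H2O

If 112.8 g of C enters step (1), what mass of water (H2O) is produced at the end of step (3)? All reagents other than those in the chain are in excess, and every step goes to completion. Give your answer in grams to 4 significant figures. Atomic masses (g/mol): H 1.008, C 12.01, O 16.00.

169.2 g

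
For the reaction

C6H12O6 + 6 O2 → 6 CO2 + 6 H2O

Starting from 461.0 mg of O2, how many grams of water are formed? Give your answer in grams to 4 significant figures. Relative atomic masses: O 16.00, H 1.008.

M(O2) = 2(16.00) = 32.00 g/mol.
M(H2O) = 2(1.008) + 16.00 = 18.016 g/mol.
Convert: 461.0 mg = 0.46100 g.
n(O2) = 0.46100 g / 32.00 g/mol = 0.014406 mol.
From the equation the O2:H2O mole ratio is 6:6, so n(H2O) = 0.014406 × 6/6 = 0.014406 mol.
Mass of H2O = 0.014406 mol × 18.016 g/mol = 0.25954 g.

0.2595 g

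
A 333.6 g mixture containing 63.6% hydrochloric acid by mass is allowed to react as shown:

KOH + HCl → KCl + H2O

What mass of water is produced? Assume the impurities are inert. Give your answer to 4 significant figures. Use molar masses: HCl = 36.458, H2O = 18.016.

Mass of pure HCl = 333.6 g × 0.636 = 212.17 g.
n(HCl) = 212.17 g / 36.458 g/mol = 5.8196 mol.
From the equation the HCl:H2O mole ratio is 1:1, so n(H2O) = 5.8196 × 1/1 = 5.8196 mol.
Mass of H2O = 5.8196 mol × 18.016 g/mol = 104.85 g.

104.8 g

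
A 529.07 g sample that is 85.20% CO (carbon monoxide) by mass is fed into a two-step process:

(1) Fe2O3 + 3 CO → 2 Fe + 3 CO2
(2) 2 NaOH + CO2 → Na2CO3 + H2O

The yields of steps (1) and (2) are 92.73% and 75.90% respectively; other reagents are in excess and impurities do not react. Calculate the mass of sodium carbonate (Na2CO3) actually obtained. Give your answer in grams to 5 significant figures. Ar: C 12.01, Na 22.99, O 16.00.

Pure CO = 529.07 × 0.8520 = 450.768 g.
M(CO) = 12.01 + 16.00 = 28.01 g/mol.
M(Na2CO3) = 2(22.99) + 12.01 + 3(16.00) = 105.99 g/mol.
n(CO) = 450.768 / 28.01 = 16.0931 mol.
Step 1 (CO:CO2 = 3:3): theoretical n(CO2) = 16.0931 mol; at 92.73% yield, n(CO2) = 14.9231 mol.
Step 2 (CO2:Na2CO3 = 1:1): theoretical n(Na2CO3) = 14.9231 mol, so theoretical mass = 14.9231 × 105.99 = 1581.70 g.
At 75.90% yield, actual mass of Na2CO3 = 1581.70 × 0.7590 = 1200.51 g.

1200.5 g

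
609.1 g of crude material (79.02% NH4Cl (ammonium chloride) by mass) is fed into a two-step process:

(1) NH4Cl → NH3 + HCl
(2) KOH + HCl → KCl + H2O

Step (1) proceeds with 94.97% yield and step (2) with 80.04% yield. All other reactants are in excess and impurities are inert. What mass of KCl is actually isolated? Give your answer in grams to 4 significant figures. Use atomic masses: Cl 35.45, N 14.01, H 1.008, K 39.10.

509.9 g

Pure NH4Cl = 609.1 × 0.7902 = 481.31 g.
M(NH4Cl) = 14.01 + 4(1.008) + 35.45 = 53.492 g/mol.
M(KCl) = 39.10 + 35.45 = 74.55 g/mol.
n(NH4Cl) = 481.31 / 53.492 = 8.9978 mol.
Step 1 (NH4Cl:HCl = 1:1): theoretical n(HCl) = 8.9978 mol; at 94.97% yield, n(HCl) = 8.5452 mol.
Step 2 (HCl:KCl = 1:1): theoretical n(KCl) = 8.5452 mol, so theoretical mass = 8.5452 × 74.55 = 637.05 g.
At 80.04% yield, actual mass of KCl = 637.05 × 0.8004 = 509.89 g.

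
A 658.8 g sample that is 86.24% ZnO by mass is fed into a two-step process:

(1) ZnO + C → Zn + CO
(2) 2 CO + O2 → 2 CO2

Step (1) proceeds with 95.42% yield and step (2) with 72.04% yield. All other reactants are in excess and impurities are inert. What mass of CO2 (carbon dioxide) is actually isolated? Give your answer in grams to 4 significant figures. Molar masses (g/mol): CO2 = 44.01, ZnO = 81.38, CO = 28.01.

211.2 g

Pure ZnO = 658.8 × 0.8624 = 568.15 g.
n(ZnO) = 568.15 / 81.38 = 6.9814 mol.
Step 1 (ZnO:CO = 1:1): theoretical n(CO) = 6.9814 mol; at 95.42% yield, n(CO) = 6.6617 mol.
Step 2 (CO:CO2 = 2:2): theoretical n(CO2) = 6.6617 mol, so theoretical mass = 6.6617 × 44.01 = 293.18 g.
At 72.04% yield, actual mass of CO2 = 293.18 × 0.7204 = 211.21 g.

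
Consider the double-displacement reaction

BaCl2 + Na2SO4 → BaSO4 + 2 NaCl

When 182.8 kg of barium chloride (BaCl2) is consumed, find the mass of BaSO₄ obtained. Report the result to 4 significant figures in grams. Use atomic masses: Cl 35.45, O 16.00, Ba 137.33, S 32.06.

204900 g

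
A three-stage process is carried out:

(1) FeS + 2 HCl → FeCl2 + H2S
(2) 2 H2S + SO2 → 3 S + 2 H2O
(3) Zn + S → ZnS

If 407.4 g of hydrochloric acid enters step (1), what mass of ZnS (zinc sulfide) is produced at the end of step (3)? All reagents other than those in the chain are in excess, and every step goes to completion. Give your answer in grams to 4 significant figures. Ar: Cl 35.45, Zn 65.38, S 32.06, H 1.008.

816.6 g

M(HCl) = 1.008 + 35.45 = 36.458 g/mol.
M(ZnS) = 65.38 + 32.06 = 97.44 g/mol.
n(HCl) = 407.4 / 36.458 = 11.175 mol.
Reaction (1): HCl→H2S ratio 2:1 ⇒ n(H2S) = 5.5873 mol.
Reaction (2): H2S→S ratio 2:3 ⇒ n(S) = 8.3809 mol.
Reaction (3): S→ZnS ratio 1:1 ⇒ n(ZnS) = 8.3809 mol.
Mass of ZnS = 8.3809 × 97.44 = 816.63 g.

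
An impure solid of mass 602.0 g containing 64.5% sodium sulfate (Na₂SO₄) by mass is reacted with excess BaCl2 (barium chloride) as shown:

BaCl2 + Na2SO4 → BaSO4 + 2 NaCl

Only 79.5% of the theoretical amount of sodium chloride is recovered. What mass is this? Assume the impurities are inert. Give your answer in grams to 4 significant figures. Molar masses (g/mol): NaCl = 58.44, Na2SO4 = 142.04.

254.0 g

Pure Na2SO4 available = 602.0 g × 0.645 = 388.29 g.
n(Na2SO4) = 388.29 g / 142.04 g/mol = 2.7337 mol.
From the equation the Na2SO4:NaCl mole ratio is 1:2, so n(NaCl) = 2.7337 × 2/1 = 5.4673 mol.
Mass of NaCl = 5.4673 mol × 58.44 g/mol = 319.51 g.
Actual mass collected = 319.51 g × 0.795 = 254.01 g.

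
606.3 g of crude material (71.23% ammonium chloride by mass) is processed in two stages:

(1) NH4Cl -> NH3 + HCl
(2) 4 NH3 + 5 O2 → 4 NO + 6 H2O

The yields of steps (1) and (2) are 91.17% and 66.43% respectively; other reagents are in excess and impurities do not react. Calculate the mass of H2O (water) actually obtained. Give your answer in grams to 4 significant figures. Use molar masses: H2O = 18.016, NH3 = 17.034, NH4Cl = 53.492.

132.1 g

Pure NH4Cl = 606.3 × 0.7123 = 431.87 g.
n(NH4Cl) = 431.87 / 53.492 = 8.0735 mol.
Step 1 (NH4Cl:NH3 = 1:1): theoretical n(NH3) = 8.0735 mol; at 91.17% yield, n(NH3) = 7.3606 mol.
Step 2 (NH3:H2O = 4:6): theoretical n(H2O) = 11.041 mol, so theoretical mass = 11.041 × 18.016 = 198.91 g.
At 66.43% yield, actual mass of H2O = 198.91 × 0.6643 = 132.14 g.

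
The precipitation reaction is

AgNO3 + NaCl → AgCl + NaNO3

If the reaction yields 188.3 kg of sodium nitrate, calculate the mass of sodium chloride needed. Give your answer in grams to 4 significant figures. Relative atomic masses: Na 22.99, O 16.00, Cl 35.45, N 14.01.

129500 g

M(NaNO3) = 22.99 + 14.01 + 3(16.00) = 85.00 g/mol.
M(NaCl) = 22.99 + 35.45 = 58.44 g/mol.
Convert: 188.3 kg = 188300 g.
n(NaNO3) = 188300 g / 85.00 g/mol = 2215.3 mol.
From the equation the NaNO3:NaCl mole ratio is 1:1, so n(NaCl) = 2215.3 × 1/1 = 2215.3 mol.
Mass of NaCl = 2215.3 mol × 58.44 g/mol = 129460 g.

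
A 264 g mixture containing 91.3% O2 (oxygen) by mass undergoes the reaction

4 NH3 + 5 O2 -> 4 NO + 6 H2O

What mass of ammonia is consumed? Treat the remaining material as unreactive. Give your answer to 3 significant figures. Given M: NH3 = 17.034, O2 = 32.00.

103 g

Mass of pure O2 = 264 g × 0.913 = 241.0 g.
n(O2) = 241.0 g / 32.00 g/mol = 7.532 mol.
From the equation the O2:NH3 mole ratio is 5:4, so n(NH3) = 7.532 × 4/5 = 6.026 mol.
Mass of NH3 = 6.026 mol × 17.034 g/mol = 102.6 g.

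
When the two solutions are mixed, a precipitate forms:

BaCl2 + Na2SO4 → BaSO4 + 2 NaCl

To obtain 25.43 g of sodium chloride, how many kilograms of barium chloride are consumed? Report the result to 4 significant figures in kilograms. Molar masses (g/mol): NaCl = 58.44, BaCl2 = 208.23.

n(NaCl) = 25.430 g / 58.44 g/mol = 0.43515 mol.
From the equation the NaCl:BaCl2 mole ratio is 2:1, so n(BaCl2) = 0.43515 × 1/2 = 0.21757 mol.
Mass of BaCl2 = 0.21757 mol × 208.23 g/mol = 45.305 g.
Converting to kg: 45.305 g = 0.04531 kg.

0.04531 kg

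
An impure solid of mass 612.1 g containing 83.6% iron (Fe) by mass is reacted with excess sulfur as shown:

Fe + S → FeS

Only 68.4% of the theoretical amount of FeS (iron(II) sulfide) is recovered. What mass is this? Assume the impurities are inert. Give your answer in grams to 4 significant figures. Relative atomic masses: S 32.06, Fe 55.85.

550.9 g

Pure Fe available = 612.1 g × 0.836 = 511.72 g.
M(Fe) = 55.85 g/mol.
M(FeS) = 55.85 + 32.06 = 87.91 g/mol.
n(Fe) = 511.72 g / 55.85 g/mol = 9.1623 mol.
From the equation the Fe:FeS mole ratio is 1:1, so n(FeS) = 9.1623 × 1/1 = 9.1623 mol.
Mass of FeS = 9.1623 mol × 87.91 g/mol = 805.46 g.
Actual mass collected = 805.46 g × 0.684 = 550.93 g.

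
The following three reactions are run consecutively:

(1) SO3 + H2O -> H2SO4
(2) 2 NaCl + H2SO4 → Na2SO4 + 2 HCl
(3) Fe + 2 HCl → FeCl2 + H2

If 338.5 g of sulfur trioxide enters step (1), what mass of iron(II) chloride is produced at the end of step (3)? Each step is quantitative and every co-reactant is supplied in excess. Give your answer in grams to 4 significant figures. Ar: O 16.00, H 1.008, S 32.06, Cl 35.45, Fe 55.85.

M(SO3) = 32.06 + 3(16.00) = 80.06 g/mol.
M(FeCl2) = 55.85 + 2(35.45) = 126.75 g/mol.
n(SO3) = 338.5 / 80.06 = 4.2281 mol.
Reaction (1): SO3→H2SO4 ratio 1:1 ⇒ n(H2SO4) = 4.2281 mol.
Reaction (2): H2SO4→HCl ratio 1:2 ⇒ n(HCl) = 8.4562 mol.
Reaction (3): HCl→FeCl2 ratio 2:1 ⇒ n(FeCl2) = 4.2281 mol.
Mass of FeCl2 = 4.2281 × 126.75 = 535.91 g.

535.9 g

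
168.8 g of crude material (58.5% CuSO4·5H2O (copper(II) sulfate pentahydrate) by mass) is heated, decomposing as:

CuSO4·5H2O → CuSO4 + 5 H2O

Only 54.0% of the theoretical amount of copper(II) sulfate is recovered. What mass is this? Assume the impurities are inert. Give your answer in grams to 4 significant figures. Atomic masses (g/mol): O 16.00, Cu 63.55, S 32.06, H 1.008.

34.09 g

Pure CuSO4·5H2O available = 168.8 g × 0.585 = 98.748 g.
M(CuSO4·5H2O) = 63.55 + 32.06 + 9(16.00) + 10(1.008) = 249.69 g/mol.
M(CuSO4) = 63.55 + 32.06 + 4(16.00) = 159.61 g/mol.
n(CuSO4·5H2O) = 98.748 g / 249.69 g/mol = 0.39548 mol.
From the equation the CuSO4·5H2O:CuSO4 mole ratio is 1:1, so n(CuSO4) = 0.39548 × 1/1 = 0.39548 mol.
Mass of CuSO4 = 0.39548 mol × 159.61 g/mol = 63.123 g.
Actual mass collected = 63.123 g × 0.540 = 34.086 g.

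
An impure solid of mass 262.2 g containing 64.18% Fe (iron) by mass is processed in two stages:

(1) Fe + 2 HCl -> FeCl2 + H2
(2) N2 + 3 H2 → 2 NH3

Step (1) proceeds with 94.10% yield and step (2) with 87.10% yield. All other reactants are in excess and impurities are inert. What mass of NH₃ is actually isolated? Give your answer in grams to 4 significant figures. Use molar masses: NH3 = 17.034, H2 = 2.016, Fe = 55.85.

28.04 g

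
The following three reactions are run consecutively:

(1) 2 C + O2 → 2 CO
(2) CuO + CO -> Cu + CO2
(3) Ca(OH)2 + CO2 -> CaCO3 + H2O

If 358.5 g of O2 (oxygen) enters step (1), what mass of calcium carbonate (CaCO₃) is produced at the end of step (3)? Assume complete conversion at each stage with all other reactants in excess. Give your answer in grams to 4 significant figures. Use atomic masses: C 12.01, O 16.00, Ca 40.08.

2243 g

M(O2) = 2(16.00) = 32.00 g/mol.
M(CaCO3) = 40.08 + 12.01 + 3(16.00) = 100.09 g/mol.
n(O2) = 358.5 / 32.00 = 11.203 mol.
Reaction (1): O2→CO ratio 1:2 ⇒ n(CO) = 22.406 mol.
Reaction (2): CO→CO2 ratio 1:1 ⇒ n(CO2) = 22.406 mol.
Reaction (3): CO2→CaCO3 ratio 1:1 ⇒ n(CaCO3) = 22.406 mol.
Mass of CaCO3 = 22.406 × 100.09 = 2242.6 g.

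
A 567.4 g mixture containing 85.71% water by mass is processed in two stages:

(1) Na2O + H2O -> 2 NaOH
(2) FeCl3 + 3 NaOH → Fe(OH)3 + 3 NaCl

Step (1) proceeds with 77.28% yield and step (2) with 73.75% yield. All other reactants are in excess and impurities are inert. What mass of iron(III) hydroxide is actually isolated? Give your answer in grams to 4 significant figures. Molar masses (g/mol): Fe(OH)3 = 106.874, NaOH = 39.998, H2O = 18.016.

Pure H2O = 567.4 × 0.8571 = 486.32 g.
n(H2O) = 486.32 / 18.016 = 26.994 mol.
Step 1 (H2O:NaOH = 1:2): theoretical n(NaOH) = 53.987 mol; at 77.28% yield, n(NaOH) = 41.721 mol.
Step 2 (NaOH:Fe(OH)3 = 3:1): theoretical n(Fe(OH)3) = 13.907 mol, so theoretical mass = 13.907 × 106.874 = 1486.3 g.
At 73.75% yield, actual mass of Fe(OH)3 = 1486.3 × 0.7375 = 1096.2 g.

1096 g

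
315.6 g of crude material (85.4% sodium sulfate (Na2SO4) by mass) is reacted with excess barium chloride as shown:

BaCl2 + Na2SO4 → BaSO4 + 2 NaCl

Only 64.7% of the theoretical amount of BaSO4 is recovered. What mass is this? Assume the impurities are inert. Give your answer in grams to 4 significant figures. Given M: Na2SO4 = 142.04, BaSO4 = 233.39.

Pure Na2SO4 available = 315.6 g × 0.854 = 269.52 g.
n(Na2SO4) = 269.52 g / 142.04 g/mol = 1.8975 mol.
From the equation the Na2SO4:BaSO4 mole ratio is 1:1, so n(BaSO4) = 1.8975 × 1/1 = 1.8975 mol.
Mass of BaSO4 = 1.8975 mol × 233.39 g/mol = 442.86 g.
Actual mass collected = 442.86 g × 0.647 = 286.53 g.

286.5 g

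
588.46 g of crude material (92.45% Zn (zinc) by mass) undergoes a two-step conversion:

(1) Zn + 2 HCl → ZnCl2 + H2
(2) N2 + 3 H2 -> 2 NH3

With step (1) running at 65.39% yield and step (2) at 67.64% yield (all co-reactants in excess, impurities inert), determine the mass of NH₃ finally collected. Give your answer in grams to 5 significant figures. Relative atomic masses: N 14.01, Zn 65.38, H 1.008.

Pure Zn = 588.46 × 0.9245 = 544.031 g.
M(Zn) = 65.38 g/mol.
M(NH3) = 14.01 + 3(1.008) = 17.034 g/mol.
n(Zn) = 544.031 / 65.38 = 8.32107 mol.
Step 1 (Zn:H2 = 1:1): theoretical n(H2) = 8.32107 mol; at 65.39% yield, n(H2) = 5.44114 mol.
Step 2 (H2:NH3 = 3:2): theoretical n(NH3) = 3.62743 mol, so theoretical mass = 3.62743 × 17.034 = 61.7896 g.
At 67.64% yield, actual mass of NH3 = 61.7896 × 0.6764 = 41.7945 g.

41.795 g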